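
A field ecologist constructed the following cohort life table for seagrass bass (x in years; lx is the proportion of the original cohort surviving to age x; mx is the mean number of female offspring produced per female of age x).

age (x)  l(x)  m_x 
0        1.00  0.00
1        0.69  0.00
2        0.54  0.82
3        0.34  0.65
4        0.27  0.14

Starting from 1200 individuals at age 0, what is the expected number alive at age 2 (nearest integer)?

648

Expected survivors = N0 · l_2 = 1200 × 0.54 = 648 → 648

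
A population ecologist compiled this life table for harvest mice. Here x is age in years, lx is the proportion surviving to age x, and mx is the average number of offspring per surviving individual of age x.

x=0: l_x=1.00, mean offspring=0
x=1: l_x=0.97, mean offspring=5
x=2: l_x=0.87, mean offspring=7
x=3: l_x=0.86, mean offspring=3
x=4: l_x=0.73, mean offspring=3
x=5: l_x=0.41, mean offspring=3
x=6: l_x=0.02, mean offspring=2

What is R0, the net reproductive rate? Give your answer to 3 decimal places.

lx·mx by age: 0, 4.85, 6.09, 2.58, 2.19, 1.23, 0.04
R0 = Σ lx·mx = 16.98 → 16.980

16.980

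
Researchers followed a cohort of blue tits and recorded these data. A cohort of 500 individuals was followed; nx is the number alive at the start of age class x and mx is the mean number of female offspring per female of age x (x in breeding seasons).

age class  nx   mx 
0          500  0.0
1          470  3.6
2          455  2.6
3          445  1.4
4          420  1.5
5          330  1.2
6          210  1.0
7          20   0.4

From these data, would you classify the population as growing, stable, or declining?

lx = nx/n0 = nx/500: 1, 0.94, 0.91, 0.89, 0.84, 0.66, 0.42, 0.04
R0 = Σ lx·mx = 0 + 3.384 + 2.366 + 1.246 + 1.26 + 0.792 + 0.42 + 0.016 = 9.484
R0 > 1, so the population is growing.

growing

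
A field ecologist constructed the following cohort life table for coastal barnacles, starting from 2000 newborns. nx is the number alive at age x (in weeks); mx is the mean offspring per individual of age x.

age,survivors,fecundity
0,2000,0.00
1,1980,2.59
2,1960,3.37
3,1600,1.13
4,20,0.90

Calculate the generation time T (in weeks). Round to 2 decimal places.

1.76

lx = nx/n0 = nx/2000: 1, 0.99, 0.98, 0.8, 0.01
lx·mx: 0, 2.5641, 3.3026, 0.904, 0.009 → R0 = 6.7797
x·lx·mx: 0, 2.5641, 6.6052, 2.712, 0.036 → Σ = 11.9173
T = 11.9173 / 6.7797 = 1.757792… → 1.76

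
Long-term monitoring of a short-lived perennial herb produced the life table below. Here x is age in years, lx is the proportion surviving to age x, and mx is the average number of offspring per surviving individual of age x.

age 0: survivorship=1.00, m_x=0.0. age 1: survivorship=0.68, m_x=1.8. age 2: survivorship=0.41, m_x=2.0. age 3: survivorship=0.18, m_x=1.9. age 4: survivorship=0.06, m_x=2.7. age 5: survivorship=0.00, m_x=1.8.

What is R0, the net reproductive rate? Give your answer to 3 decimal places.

lx·mx by age: 0, 1.224, 0.82, 0.342, 0.162, 0
R0 = Σ lx·mx = 2.548 → 2.548

2.548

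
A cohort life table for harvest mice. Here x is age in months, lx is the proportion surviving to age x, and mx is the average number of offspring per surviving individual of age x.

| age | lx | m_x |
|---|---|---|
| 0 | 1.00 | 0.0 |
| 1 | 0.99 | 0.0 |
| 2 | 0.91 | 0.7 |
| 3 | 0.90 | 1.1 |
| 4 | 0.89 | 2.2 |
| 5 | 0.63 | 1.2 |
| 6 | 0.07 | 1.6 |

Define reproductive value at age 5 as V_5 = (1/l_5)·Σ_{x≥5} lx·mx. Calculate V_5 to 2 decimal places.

1.38

lx·mx for x ≥ 5: 0.756, 0.112 → sum = 0.868
V_5 = 0.868 / l_5 = 0.868 / 0.63 = 1.377778… → 1.38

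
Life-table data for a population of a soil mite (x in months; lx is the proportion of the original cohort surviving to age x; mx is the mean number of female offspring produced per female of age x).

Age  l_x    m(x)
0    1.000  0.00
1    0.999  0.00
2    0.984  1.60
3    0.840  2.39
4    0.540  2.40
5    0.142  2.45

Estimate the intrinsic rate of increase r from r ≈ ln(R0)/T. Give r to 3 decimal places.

0.537

R0 = Σ lx·mx = 0 + 0 + 1.5744 + 2.0076 + 1.296 + 0.3479 = 5.2259
Σ x·lx·mx = 16.0951; T = 16.0951/5.2259 = 3.07987…
r ≈ ln(R0)/T = ln(5.2259)/3.07987… = 0.53691… → 0.537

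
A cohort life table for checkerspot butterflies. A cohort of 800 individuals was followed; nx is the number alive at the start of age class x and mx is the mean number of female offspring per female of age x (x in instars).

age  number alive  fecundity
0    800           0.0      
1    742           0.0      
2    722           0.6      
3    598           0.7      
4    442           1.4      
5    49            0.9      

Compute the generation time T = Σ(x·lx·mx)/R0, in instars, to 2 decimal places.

lx = nx/n0 = nx/800: 1, 0.9275, 0.9025, 0.7475, 0.5525, 0.06125
lx·mx: 0, 0, 0.5415, 0.52325, 0.7735, 0.055125 → R0 = 1.893375
x·lx·mx: 0, 0, 1.083, 1.56975, 3.094, 0.275625 → Σ = 6.022375
T = 6.022375 / 1.893375 = 3.180762… → 3.18

3.18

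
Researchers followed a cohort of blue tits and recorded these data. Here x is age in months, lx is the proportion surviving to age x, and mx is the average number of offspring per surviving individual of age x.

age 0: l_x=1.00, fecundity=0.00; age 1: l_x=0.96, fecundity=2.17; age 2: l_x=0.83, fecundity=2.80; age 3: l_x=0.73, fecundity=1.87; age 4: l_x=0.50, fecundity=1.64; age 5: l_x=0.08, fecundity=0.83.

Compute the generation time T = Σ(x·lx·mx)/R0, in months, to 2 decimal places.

lx·mx: 0, 2.0832, 2.324, 1.3651, 0.82, 0.0664 → R0 = 6.6587
x·lx·mx: 0, 2.0832, 4.648, 4.0953, 3.28, 0.332 → Σ = 14.4385
T = 14.4385 / 6.6587 = 2.168366… → 2.17

2.17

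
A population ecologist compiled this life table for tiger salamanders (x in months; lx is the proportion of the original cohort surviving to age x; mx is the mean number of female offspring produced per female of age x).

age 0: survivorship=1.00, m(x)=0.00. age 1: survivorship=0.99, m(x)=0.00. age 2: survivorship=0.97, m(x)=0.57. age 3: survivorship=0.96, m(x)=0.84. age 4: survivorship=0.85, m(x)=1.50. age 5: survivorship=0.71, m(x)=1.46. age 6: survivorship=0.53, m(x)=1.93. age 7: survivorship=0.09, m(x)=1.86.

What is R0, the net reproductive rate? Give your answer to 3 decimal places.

lx·mx by age: 0, 0, 0.5529, 0.8064, 1.275, 1.0366, 1.0229, 0.1674
R0 = Σ lx·mx = 4.8612 → 4.861

4.861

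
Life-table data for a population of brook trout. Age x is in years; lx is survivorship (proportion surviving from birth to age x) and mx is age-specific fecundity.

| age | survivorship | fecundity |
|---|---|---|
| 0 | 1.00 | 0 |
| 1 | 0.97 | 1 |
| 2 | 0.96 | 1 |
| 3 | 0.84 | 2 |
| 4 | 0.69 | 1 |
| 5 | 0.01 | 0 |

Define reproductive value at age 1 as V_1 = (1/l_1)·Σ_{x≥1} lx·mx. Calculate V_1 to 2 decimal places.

4.43

lx·mx for x ≥ 1: 0.97, 0.96, 1.68, 0.69, 0 → sum = 4.3
V_1 = 4.3 / l_1 = 4.3 / 0.97 = 4.43299… → 4.43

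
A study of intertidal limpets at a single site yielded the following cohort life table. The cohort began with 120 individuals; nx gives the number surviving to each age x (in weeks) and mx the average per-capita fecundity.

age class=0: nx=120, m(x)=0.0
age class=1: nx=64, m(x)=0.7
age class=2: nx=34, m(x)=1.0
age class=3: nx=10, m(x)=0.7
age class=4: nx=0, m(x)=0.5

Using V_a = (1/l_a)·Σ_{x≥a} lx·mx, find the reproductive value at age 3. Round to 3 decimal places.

0.700

lx = nx/n0 = nx/120: 1, 0.53333…, 0.28333…, 0.08333…, 0
lx·mx for x ≥ 3: 0.058333…, 0 → sum = 0.058333…
V_3 = 0.058333… / l_3 = 0.058333… / 0.083333… = 0.7… → 0.700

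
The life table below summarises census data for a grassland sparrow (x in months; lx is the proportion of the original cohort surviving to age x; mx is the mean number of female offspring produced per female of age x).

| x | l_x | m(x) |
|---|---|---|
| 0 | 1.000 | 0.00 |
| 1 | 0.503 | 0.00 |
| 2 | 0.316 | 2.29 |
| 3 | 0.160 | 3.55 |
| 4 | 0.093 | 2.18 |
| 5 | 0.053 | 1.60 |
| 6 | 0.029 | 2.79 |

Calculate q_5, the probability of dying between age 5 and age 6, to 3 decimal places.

q_5 = (l_5 − l_6) / l_5 = (0.053 − 0.029) / 0.053
     = 0.024 / 0.053 = 0.45283… → 0.453

0.453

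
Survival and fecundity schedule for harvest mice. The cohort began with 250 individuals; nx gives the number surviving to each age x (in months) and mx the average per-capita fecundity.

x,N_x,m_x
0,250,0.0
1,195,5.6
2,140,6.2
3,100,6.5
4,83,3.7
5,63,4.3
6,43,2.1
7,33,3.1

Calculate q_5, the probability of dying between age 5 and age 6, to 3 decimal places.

0.317

lx = nx/n0 = nx/250: 1, 0.78, 0.56, 0.4, 0.332, 0.252, 0.172, 0.132
q_5 = (l_5 − l_6) / l_5 = (0.252 − 0.172) / 0.252
     = 0.08 / 0.252 = 0.31746… → 0.317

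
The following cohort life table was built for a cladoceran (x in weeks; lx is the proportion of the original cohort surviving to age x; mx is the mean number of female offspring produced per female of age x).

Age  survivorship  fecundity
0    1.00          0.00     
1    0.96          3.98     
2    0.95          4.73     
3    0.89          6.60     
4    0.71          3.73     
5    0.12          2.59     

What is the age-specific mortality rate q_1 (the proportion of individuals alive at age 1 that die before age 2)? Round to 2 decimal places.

q_1 = (l_1 − l_2) / l_1 = (0.96 − 0.95) / 0.96
     = 0.01 / 0.96 = 0.010417… → 0.01

0.01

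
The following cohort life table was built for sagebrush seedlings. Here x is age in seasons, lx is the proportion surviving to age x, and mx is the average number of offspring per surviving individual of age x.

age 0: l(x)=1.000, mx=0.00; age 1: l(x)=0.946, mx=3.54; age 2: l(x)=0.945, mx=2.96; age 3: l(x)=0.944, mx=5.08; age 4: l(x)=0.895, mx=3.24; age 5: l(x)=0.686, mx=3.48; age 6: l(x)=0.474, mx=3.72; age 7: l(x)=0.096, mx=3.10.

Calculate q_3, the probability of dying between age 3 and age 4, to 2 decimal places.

0.05

q_3 = (l_3 − l_4) / l_3 = (0.944 − 0.895) / 0.944
     = 0.049 / 0.944 = 0.051907… → 0.05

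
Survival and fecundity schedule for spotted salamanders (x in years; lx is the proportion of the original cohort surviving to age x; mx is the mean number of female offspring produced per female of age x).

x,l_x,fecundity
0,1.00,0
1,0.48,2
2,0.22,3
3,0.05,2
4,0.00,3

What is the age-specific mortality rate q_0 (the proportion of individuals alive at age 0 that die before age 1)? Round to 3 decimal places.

q_0 = (l_0 − l_1) / l_0 = (1 − 0.48) / 1
     = 0.52 / 1 = 0.52 → 0.520

0.520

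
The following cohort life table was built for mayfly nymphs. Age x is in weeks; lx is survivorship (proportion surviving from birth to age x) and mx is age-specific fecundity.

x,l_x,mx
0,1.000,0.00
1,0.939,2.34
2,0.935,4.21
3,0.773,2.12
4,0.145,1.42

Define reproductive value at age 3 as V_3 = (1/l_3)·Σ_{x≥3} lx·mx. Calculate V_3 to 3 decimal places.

lx·mx for x ≥ 3: 1.63876, 0.2059 → sum = 1.84466
V_3 = 1.84466 / l_3 = 1.84466 / 0.773 = 2.386365… → 2.386

2.386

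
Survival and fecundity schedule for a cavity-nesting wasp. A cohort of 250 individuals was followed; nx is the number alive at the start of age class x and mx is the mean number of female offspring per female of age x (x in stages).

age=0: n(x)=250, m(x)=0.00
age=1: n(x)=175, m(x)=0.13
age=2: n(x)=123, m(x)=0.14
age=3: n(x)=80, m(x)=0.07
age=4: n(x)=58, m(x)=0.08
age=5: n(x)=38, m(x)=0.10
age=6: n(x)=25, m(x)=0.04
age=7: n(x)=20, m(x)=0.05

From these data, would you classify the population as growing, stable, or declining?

declining

lx = nx/n0 = nx/250: 1, 0.7, 0.492, 0.32, 0.232, 0.152, 0.1, 0.08
R0 = Σ lx·mx = 0 + 0.091 + 0.06888 + 0.0224 + 0.01856 + 0.0152 + 0.004 + 0.004 = 0.22404
R0 < 1, so the population is declining.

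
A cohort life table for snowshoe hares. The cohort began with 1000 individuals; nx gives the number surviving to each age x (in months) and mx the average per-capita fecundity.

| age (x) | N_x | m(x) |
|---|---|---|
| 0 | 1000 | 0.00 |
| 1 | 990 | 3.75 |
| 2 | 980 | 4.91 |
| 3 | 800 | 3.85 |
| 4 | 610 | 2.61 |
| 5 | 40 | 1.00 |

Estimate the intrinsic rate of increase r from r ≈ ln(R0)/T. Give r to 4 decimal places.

1.1731

lx = nx/n0 = nx/1000: 1, 0.99, 0.98, 0.8, 0.61, 0.04
R0 = Σ lx·mx = 0 + 3.7125 + 4.8118 + 3.08 + 1.5921 + 0.04 = 13.2364
Σ x·lx·mx = 29.1445; T = 29.1445/13.2364 = 2.20184…
r ≈ ln(R0)/T = ln(13.2364)/2.20184… = 1.173094… → 1.1731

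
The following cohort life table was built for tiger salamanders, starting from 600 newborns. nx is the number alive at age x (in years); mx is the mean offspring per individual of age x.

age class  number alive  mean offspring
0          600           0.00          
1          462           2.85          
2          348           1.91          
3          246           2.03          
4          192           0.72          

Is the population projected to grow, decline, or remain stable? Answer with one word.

growing

lx = nx/n0 = nx/600: 1, 0.77, 0.58, 0.41, 0.32
R0 = Σ lx·mx = 0 + 2.1945 + 1.1078 + 0.8323 + 0.2304 = 4.365
R0 > 1, so the population is growing.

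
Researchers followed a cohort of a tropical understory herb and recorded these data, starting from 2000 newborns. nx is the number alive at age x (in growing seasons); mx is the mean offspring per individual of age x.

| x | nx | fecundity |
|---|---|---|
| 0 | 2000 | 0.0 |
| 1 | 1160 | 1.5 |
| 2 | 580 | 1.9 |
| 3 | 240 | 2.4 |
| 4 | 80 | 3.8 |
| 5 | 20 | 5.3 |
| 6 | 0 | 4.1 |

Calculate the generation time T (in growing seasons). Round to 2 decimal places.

lx = nx/n0 = nx/2000: 1, 0.58, 0.29, 0.12, 0.04, 0.01, 0
lx·mx: 0, 0.87, 0.551, 0.288, 0.152, 0.053, 0 → R0 = 1.914
x·lx·mx: 0, 0.87, 1.102, 0.864, 0.608, 0.265, 0 → Σ = 3.709
T = 3.709 / 1.914 = 1.937827… → 1.94

1.94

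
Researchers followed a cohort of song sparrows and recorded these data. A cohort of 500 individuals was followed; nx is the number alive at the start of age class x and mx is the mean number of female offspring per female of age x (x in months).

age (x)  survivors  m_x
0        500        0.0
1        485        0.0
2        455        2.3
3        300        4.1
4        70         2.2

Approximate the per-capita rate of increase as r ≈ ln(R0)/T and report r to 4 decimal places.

lx = nx/n0 = nx/500: 1, 0.97, 0.91, 0.6, 0.14
R0 = Σ lx·mx = 0 + 0 + 2.093 + 2.46 + 0.308 = 4.861
Σ x·lx·mx = 12.798; T = 12.798/4.861 = 2.63279…
r ≈ ln(R0)/T = ln(4.861)/2.63279… = 0.600596… → 0.6006

0.6006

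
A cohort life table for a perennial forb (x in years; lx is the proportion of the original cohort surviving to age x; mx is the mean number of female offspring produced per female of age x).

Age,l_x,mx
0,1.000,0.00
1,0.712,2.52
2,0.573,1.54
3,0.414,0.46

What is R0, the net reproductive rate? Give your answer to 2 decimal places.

lx·mx by age: 0, 1.79424, 0.88242, 0.19044
R0 = Σ lx·mx = 2.8671 → 2.87

2.87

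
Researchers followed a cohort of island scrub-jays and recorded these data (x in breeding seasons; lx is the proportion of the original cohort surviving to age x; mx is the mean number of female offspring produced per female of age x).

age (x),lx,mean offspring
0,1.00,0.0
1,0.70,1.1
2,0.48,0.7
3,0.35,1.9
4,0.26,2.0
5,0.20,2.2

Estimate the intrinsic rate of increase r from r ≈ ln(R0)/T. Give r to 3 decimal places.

R0 = Σ lx·mx = 0 + 0.77 + 0.336 + 0.665 + 0.52 + 0.44 = 2.731
Σ x·lx·mx = 7.717; T = 7.717/2.731 = 2.8257…
r ≈ ln(R0)/T = ln(2.731)/2.8257… = 0.35555… → 0.356

0.356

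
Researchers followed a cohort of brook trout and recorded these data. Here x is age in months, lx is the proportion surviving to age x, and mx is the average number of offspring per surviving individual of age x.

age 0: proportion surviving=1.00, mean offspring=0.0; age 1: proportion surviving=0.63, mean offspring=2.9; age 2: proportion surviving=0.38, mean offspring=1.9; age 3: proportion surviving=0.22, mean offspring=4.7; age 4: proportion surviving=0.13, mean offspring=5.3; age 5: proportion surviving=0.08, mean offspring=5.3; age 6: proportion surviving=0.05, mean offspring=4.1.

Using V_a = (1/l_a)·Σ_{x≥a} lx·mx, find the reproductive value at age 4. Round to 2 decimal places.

lx·mx for x ≥ 4: 0.689, 0.424, 0.205 → sum = 1.318
V_4 = 1.318 / l_4 = 1.318 / 0.13 = 10.138462… → 10.14

10.14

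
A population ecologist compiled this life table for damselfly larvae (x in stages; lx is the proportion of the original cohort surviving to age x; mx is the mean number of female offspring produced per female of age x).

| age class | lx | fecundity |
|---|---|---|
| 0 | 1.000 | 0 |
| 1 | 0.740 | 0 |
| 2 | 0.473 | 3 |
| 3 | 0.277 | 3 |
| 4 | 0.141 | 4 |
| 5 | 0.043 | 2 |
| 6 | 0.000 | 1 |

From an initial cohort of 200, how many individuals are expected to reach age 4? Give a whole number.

Expected survivors = N0 · l_4 = 200 × 0.141 = 28.2 → 28

28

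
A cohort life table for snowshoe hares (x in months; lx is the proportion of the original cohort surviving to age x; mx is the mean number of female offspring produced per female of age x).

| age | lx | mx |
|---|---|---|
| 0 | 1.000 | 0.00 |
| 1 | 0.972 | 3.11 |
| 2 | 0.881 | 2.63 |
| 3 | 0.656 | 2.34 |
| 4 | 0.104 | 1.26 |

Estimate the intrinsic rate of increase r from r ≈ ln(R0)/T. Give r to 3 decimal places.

R0 = Σ lx·mx = 0 + 3.02292 + 2.31703 + 1.53504 + 0.13104 = 7.00603
Σ x·lx·mx = 12.78626; T = 12.78626/7.00603 = 1.82504…
r ≈ ln(R0)/T = ln(7.00603)/1.82504… = 1.0667… → 1.067

1.067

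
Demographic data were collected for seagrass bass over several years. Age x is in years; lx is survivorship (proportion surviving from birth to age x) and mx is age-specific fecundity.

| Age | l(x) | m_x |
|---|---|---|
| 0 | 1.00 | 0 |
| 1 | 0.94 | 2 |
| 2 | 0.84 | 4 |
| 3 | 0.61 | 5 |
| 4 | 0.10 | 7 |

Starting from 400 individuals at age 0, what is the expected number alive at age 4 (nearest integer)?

40

Expected survivors = N0 · l_4 = 400 × 0.10 = 40 → 40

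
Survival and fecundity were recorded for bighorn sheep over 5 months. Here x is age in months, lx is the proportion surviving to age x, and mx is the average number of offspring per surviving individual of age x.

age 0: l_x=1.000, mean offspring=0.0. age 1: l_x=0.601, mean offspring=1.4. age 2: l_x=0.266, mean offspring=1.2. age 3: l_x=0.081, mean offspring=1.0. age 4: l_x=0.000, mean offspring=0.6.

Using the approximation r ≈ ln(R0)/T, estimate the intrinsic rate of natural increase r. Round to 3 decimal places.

0.156

R0 = Σ lx·mx = 0 + 0.8414 + 0.3192 + 0.081 + 0 = 1.2416
Σ x·lx·mx = 1.7228; T = 1.7228/1.2416 = 1.38756…
r ≈ ln(R0)/T = ln(1.2416)/1.38756… = 0.15596… → 0.156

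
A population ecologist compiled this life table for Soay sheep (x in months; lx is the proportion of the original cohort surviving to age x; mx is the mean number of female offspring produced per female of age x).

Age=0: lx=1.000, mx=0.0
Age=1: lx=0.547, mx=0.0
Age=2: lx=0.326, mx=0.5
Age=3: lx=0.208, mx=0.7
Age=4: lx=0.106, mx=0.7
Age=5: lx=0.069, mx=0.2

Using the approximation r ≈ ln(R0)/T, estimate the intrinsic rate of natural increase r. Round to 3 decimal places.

R0 = Σ lx·mx = 0 + 0 + 0.163 + 0.1456 + 0.0742 + 0.0138 = 0.3966
Σ x·lx·mx = 1.1286; T = 1.1286/0.3966 = 2.84569…
r ≈ ln(R0)/T = ln(0.3966)/2.84569… = -0.32499… → -0.325

-0.325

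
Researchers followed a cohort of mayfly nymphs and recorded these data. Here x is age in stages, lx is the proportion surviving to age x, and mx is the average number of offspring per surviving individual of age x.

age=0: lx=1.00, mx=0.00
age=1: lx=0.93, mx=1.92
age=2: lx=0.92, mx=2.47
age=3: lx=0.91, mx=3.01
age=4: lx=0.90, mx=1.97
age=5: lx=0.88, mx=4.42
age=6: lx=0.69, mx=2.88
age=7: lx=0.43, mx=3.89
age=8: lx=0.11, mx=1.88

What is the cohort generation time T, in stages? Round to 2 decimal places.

4.07

lx·mx: 0, 1.7856, 2.2724, 2.7391, 1.773, 3.8896, 1.9872, 1.6727, 0.2068 → R0 = 16.3264
x·lx·mx: 0, 1.7856, 4.5448, 8.2173, 7.092, 19.448, 11.9232, 11.7089, 1.6544 → Σ = 66.3742
T = 66.3742 / 16.3264 = 4.065452… → 4.07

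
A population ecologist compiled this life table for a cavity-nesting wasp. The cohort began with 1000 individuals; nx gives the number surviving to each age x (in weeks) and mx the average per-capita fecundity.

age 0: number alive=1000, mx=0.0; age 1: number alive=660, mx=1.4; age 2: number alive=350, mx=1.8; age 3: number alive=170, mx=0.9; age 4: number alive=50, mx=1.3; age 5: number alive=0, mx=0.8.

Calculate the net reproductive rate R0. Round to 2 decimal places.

lx = nx/n0 = nx/1000: 1, 0.66, 0.35, 0.17, 0.05, 0
lx·mx by age: 0, 0.924, 0.63, 0.153, 0.065, 0
R0 = Σ lx·mx = 1.772 → 1.77

1.77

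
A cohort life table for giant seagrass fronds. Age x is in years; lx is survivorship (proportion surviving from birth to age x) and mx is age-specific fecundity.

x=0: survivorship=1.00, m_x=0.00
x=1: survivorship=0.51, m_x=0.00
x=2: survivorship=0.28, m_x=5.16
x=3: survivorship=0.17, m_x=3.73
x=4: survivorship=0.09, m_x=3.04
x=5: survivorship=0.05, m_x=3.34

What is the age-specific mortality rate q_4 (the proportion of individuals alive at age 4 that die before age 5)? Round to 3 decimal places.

q_4 = (l_4 − l_5) / l_4 = (0.09 − 0.05) / 0.09
     = 0.04 / 0.09 = 0.444444… → 0.444

0.444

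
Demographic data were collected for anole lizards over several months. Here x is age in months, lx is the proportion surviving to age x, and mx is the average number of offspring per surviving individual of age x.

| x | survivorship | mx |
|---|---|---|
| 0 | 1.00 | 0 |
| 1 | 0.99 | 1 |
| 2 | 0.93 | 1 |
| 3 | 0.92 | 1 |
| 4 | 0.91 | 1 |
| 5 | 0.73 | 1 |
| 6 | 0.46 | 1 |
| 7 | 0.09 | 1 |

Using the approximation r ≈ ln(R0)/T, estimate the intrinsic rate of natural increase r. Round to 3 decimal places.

R0 = Σ lx·mx = 0 + 0.99 + 0.93 + 0.92 + 0.91 + 0.73 + 0.46 + 0.09 = 5.03
Σ x·lx·mx = 16.29; T = 16.29/5.03 = 3.23857…
r ≈ ln(R0)/T = ln(5.03)/3.23857… = 0.49881… → 0.499

0.499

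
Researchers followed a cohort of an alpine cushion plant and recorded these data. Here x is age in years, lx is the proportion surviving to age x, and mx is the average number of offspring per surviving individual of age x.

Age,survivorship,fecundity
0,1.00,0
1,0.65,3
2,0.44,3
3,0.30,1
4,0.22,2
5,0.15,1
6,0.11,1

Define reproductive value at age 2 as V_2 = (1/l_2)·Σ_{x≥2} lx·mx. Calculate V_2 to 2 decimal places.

5.27

lx·mx for x ≥ 2: 1.32, 0.3, 0.44, 0.15, 0.11 → sum = 2.32
V_2 = 2.32 / l_2 = 2.32 / 0.44 = 5.272727… → 5.27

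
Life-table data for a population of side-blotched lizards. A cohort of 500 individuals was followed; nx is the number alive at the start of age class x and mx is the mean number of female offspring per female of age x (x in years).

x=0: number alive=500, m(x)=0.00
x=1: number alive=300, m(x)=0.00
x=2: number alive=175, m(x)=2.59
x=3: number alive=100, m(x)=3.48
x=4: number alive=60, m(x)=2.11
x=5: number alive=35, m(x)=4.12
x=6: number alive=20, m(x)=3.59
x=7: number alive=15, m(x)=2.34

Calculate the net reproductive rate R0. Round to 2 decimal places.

2.36

lx = nx/n0 = nx/500: 1, 0.6, 0.35, 0.2, 0.12, 0.07, 0.04, 0.03
lx·mx by age: 0, 0, 0.9065, 0.696, 0.2532, 0.2884, 0.1436, 0.0702
R0 = Σ lx·mx = 2.3579 → 2.36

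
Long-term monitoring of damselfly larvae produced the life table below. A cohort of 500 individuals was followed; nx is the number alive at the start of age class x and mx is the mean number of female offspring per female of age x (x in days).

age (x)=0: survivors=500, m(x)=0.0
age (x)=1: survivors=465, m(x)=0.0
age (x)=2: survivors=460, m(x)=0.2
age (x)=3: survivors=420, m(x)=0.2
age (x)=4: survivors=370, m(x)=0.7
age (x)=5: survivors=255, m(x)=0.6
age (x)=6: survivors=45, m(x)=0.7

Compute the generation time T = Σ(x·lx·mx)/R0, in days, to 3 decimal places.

lx = nx/n0 = nx/500: 1, 0.93, 0.92, 0.84, 0.74, 0.51, 0.09
lx·mx: 0, 0, 0.184, 0.168, 0.518, 0.306, 0.063 → R0 = 1.239
x·lx·mx: 0, 0, 0.368, 0.504, 2.072, 1.53, 0.378 → Σ = 4.852
T = 4.852 / 1.239 = 3.916061… → 3.916

3.916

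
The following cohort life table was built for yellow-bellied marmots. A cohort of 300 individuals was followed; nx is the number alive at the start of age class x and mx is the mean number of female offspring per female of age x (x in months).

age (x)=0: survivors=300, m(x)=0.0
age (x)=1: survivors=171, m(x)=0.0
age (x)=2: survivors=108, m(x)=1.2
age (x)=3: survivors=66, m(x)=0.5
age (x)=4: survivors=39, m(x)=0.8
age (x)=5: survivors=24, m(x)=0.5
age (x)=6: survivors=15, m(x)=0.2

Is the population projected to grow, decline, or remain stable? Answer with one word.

declining

lx = nx/n0 = nx/300: 1, 0.57, 0.36, 0.22, 0.13, 0.08, 0.05
R0 = Σ lx·mx = 0 + 0 + 0.432 + 0.11 + 0.104 + 0.04 + 0.01 = 0.696
R0 < 1, so the population is declining.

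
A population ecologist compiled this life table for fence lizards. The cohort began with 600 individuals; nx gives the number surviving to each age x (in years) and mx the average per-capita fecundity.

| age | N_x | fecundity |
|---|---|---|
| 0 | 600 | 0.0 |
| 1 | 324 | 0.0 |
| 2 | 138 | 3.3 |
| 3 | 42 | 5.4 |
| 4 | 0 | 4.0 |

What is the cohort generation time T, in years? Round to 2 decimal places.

lx = nx/n0 = nx/600: 1, 0.54, 0.23, 0.07, 0
lx·mx: 0, 0, 0.759, 0.378, 0 → R0 = 1.137
x·lx·mx: 0, 0, 1.518, 1.134, 0 → Σ = 2.652
T = 2.652 / 1.137 = 2.332454… → 2.33

2.33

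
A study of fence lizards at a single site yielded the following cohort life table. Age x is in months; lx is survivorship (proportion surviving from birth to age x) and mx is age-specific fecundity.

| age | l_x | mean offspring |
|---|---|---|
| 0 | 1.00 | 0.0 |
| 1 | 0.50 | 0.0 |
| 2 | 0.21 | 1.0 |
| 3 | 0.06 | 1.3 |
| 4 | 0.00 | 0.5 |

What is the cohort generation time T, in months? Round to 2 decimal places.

lx·mx: 0, 0, 0.21, 0.078, 0 → R0 = 0.288
x·lx·mx: 0, 0, 0.42, 0.234, 0 → Σ = 0.654
T = 0.654 / 0.288 = 2.270833… → 2.27

2.27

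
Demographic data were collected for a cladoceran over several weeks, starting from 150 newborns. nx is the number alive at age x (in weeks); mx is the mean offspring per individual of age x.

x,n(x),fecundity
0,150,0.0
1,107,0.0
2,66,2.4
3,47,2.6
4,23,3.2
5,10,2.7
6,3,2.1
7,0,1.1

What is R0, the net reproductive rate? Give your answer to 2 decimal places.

lx = nx/n0 = nx/150: 1, 0.71333…, 0.44, 0.31333…, 0.15333…, 0.06667…, 0.02, 0
lx·mx by age: 0, 0, 1.056, 0.814667…, 0.490667…, 0.18…, 0.042, 0
R0 = Σ lx·mx = 2.583333… → 2.58

2.58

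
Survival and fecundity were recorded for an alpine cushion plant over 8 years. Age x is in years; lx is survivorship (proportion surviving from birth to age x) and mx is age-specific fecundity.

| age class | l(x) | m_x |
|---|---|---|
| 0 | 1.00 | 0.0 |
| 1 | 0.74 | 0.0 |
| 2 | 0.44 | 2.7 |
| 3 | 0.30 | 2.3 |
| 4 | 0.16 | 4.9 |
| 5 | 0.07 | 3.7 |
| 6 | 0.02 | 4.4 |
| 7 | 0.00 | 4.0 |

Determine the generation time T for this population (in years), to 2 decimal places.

lx·mx: 0, 0, 1.188, 0.69, 0.784, 0.259, 0.088, 0 → R0 = 3.009
x·lx·mx: 0, 0, 2.376, 2.07, 3.136, 1.295, 0.528, 0 → Σ = 9.405
T = 9.405 / 3.009 = 3.125623… → 3.13

3.13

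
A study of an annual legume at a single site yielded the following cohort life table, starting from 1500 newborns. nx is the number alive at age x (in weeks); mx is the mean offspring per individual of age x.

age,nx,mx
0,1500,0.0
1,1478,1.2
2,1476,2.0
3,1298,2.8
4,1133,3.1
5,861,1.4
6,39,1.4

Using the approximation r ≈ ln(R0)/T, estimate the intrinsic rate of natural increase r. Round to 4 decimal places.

0.7309

lx = nx/n0 = nx/1500: 1, 0.98533…, 0.984, 0.86533…, 0.75533…, 0.574, 0.026
R0 = Σ lx·mx = 0 + 1.1824… + 1.968 + 2.42293… + 2.34153… + 0.8036 + 0.0364 = 8.754867…
Σ x·lx·mx = 25.989733…; T = 25.989733…/8.754867… = 2.9686…
r ≈ ln(R0)/T = ln(8.754867…)/2.9686… = 0.730852… → 0.7309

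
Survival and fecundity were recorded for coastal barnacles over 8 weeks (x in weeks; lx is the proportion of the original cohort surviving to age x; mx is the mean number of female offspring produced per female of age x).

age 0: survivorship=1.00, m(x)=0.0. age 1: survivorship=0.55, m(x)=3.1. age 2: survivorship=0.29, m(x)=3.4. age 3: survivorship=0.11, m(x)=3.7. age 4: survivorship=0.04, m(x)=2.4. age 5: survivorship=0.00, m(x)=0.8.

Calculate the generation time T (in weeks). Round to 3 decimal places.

1.654

lx·mx: 0, 1.705, 0.986, 0.407, 0.096, 0 → R0 = 3.194
x·lx·mx: 0, 1.705, 1.972, 1.221, 0.384, 0 → Σ = 5.282
T = 5.282 / 3.194 = 1.653726… → 1.654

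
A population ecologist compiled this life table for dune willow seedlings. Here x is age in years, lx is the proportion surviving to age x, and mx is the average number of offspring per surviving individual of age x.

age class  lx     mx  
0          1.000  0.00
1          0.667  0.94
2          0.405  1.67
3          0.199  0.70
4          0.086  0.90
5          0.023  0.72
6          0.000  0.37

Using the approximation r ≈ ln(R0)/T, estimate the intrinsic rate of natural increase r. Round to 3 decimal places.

R0 = Σ lx·mx = 0 + 0.62698 + 0.67635 + 0.1393 + 0.0774 + 0.01656 + 0 = 1.53659
Σ x·lx·mx = 2.78998; T = 2.78998/1.53659 = 1.8157…
r ≈ ln(R0)/T = ln(1.53659)/1.8157… = 0.23658… → 0.237

0.237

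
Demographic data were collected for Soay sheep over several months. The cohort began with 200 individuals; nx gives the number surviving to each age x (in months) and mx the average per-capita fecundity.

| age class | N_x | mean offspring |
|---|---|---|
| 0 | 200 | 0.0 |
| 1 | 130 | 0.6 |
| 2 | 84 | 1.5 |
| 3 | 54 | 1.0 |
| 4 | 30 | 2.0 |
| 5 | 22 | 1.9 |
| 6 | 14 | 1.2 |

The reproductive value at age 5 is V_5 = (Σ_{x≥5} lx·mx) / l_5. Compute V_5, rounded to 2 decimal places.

lx = nx/n0 = nx/200: 1, 0.65, 0.42, 0.27, 0.15, 0.11, 0.07
lx·mx for x ≥ 5: 0.209, 0.084 → sum = 0.293
V_5 = 0.293 / l_5 = 0.293 / 0.11 = 2.663636… → 2.66

2.66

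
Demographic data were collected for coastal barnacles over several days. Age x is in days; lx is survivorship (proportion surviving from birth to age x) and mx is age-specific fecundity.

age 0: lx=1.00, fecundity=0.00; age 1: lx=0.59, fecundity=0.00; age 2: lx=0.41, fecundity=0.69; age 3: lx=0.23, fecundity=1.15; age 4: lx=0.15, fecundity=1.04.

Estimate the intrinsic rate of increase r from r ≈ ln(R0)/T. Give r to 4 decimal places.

-0.1248

R0 = Σ lx·mx = 0 + 0 + 0.2829 + 0.2645 + 0.156 = 0.7034
Σ x·lx·mx = 1.9833; T = 1.9833/0.7034 = 2.81959…
r ≈ ln(R0)/T = ln(0.7034)/2.81959… = -0.12478… → -0.1248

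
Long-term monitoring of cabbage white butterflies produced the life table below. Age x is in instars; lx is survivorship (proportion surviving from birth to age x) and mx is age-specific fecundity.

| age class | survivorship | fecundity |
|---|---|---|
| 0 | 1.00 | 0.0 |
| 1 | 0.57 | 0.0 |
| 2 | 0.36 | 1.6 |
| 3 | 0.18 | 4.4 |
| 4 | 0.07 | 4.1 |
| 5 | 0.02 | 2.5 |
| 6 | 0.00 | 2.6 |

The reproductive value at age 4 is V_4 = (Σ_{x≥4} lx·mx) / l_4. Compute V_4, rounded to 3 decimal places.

lx·mx for x ≥ 4: 0.287, 0.05, 0 → sum = 0.337
V_4 = 0.337 / l_4 = 0.337 / 0.07 = 4.814286… → 4.814

4.814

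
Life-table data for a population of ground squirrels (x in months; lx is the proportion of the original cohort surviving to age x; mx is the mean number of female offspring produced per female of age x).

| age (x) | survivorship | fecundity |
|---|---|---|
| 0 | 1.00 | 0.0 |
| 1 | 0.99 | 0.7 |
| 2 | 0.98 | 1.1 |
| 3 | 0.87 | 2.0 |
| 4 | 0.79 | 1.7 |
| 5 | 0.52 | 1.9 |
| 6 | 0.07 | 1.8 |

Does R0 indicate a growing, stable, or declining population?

growing

R0 = Σ lx·mx = 0 + 0.693 + 1.078 + 1.74 + 1.343 + 0.988 + 0.126 = 5.968
R0 > 1, so the population is growing.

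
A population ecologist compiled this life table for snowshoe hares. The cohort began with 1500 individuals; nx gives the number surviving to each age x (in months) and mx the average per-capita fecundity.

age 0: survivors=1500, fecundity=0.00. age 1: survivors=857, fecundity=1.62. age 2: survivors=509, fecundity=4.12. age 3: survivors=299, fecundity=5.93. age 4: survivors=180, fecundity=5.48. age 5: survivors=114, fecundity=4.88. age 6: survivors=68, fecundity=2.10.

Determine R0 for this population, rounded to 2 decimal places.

lx = nx/n0 = nx/1500: 1, 0.57133…, 0.33933…, 0.19933…, 0.12, 0.076, 0.04533…
lx·mx by age: 0, 0.92556…, 1.398053…, 1.182047…, 0.6576, 0.37088, 0.0952…
R0 = Σ lx·mx = 4.62934… → 4.63

4.63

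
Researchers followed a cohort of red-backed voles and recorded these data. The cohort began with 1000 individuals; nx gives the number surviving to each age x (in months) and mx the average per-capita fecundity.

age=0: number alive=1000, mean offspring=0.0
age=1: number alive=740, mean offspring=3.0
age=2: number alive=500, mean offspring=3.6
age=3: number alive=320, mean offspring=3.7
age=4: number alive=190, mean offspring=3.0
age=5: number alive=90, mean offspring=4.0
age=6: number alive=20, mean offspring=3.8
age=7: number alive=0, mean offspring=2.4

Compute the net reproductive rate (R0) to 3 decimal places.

lx = nx/n0 = nx/1000: 1, 0.74, 0.5, 0.32, 0.19, 0.09, 0.02, 0
lx·mx by age: 0, 2.22, 1.8, 1.184, 0.57, 0.36, 0.076, 0
R0 = Σ lx·mx = 6.21 → 6.210

6.210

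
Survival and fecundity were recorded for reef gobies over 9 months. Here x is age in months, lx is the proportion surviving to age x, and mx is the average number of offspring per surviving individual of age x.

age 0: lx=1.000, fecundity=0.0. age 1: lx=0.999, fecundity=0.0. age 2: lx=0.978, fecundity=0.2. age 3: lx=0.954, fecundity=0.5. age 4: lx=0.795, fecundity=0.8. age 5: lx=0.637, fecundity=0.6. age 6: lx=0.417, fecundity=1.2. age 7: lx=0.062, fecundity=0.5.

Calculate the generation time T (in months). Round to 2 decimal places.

lx·mx: 0, 0, 0.1956, 0.477, 0.636, 0.3822, 0.5004, 0.031 → R0 = 2.2222
x·lx·mx: 0, 0, 0.3912, 1.431, 2.544, 1.911, 3.0024, 0.217 → Σ = 9.4966
T = 9.4966 / 2.2222 = 4.273513… → 4.27

4.27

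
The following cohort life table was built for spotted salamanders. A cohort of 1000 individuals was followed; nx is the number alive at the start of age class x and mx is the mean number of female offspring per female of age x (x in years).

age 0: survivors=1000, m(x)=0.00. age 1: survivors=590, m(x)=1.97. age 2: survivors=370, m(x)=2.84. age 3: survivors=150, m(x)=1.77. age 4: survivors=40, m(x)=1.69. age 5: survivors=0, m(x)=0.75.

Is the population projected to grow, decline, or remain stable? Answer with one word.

lx = nx/n0 = nx/1000: 1, 0.59, 0.37, 0.15, 0.04, 0
R0 = Σ lx·mx = 0 + 1.1623 + 1.0508 + 0.2655 + 0.0676 + 0 = 2.5462
R0 > 1, so the population is growing.

growing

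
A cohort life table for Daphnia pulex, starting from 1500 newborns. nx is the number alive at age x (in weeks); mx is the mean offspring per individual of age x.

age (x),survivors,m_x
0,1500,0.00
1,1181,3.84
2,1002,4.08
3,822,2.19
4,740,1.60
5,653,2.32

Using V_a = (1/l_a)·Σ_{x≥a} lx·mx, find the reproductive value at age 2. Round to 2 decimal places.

lx = nx/n0 = nx/1500: 1, 0.78733…, 0.668, 0.548, 0.49333…, 0.43533…
lx·mx for x ≥ 2: 2.72544, 1.20012, 0.789333…, 1.009973… → sum = 5.724867…
V_2 = 5.724867… / l_2 = 5.724867… / 0.668 = 8.57016… → 8.57

8.57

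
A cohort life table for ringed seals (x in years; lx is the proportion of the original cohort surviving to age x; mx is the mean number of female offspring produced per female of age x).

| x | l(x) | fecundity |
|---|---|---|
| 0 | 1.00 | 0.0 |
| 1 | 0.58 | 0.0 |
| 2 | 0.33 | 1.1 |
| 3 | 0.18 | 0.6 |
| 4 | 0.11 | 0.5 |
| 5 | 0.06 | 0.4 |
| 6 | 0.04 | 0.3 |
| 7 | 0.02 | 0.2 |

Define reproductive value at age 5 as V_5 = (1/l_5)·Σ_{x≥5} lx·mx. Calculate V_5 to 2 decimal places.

0.67

lx·mx for x ≥ 5: 0.024, 0.012, 0.004 → sum = 0.04
V_5 = 0.04 / l_5 = 0.04 / 0.06 = 0.666667… → 0.67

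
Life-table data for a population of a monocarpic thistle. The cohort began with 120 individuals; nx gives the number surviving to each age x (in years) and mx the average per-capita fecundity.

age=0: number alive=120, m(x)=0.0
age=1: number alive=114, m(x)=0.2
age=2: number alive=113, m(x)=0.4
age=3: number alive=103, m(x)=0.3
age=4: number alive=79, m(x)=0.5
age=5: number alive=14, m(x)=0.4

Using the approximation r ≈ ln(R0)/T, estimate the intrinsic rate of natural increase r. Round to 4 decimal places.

0.0670

lx = nx/n0 = nx/120: 1, 0.95, 0.94167…, 0.85833…, 0.65833…, 0.11667…
R0 = Σ lx·mx = 0 + 0.19 + 0.37667… + 0.2575… + 0.32917… + 0.04667… = 1.2…
Σ x·lx·mx = 3.265833…; T = 3.265833…/1.2… = 2.72153…
r ≈ ln(R0)/T = ln(1.2…)/2.72153… = 0.066992… → 0.0670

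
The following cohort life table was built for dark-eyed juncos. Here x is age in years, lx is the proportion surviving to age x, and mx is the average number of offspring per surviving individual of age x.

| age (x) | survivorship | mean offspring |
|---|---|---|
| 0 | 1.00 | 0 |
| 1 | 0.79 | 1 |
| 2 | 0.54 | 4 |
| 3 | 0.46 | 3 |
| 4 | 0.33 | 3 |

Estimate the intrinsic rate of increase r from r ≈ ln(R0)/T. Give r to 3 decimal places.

R0 = Σ lx·mx = 0 + 0.79 + 2.16 + 1.38 + 0.99 = 5.32
Σ x·lx·mx = 13.21; T = 13.21/5.32 = 2.48308…
r ≈ ln(R0)/T = ln(5.32)/2.48308… = 0.67314… → 0.673

0.673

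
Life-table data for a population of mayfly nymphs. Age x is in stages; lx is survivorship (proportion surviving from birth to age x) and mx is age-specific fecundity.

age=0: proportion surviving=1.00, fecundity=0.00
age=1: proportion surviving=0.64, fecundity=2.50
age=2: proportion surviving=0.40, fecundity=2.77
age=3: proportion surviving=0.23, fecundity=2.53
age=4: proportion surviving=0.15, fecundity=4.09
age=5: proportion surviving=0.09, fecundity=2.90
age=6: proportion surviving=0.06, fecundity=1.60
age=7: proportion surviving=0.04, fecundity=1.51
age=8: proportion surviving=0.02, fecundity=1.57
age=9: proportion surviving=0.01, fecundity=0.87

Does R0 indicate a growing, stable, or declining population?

R0 = Σ lx·mx = 0 + 1.6 + 1.108 + 0.5819 + 0.6135 + 0.261 + 0.096 + 0.0604 + 0.0314 + 0.0087 = 4.3609
R0 > 1, so the population is growing.

growing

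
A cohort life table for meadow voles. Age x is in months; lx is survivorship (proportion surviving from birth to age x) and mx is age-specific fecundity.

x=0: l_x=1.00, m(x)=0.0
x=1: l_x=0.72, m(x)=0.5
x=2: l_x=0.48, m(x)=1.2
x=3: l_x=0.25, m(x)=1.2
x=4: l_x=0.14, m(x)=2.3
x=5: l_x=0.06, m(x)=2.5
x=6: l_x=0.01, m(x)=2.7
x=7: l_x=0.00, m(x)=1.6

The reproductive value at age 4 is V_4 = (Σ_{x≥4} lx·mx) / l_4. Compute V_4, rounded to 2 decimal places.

lx·mx for x ≥ 4: 0.322, 0.15, 0.027, 0 → sum = 0.499
V_4 = 0.499 / l_4 = 0.499 / 0.14 = 3.564286… → 3.56

3.56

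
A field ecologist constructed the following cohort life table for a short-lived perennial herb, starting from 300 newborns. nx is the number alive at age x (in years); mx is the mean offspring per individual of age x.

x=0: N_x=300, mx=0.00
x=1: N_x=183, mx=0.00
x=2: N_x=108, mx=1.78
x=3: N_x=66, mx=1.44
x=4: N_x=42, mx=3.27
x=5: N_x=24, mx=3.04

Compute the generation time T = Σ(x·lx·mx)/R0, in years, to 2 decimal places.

lx = nx/n0 = nx/300: 1, 0.61, 0.36, 0.22, 0.14, 0.08
lx·mx: 0, 0, 0.6408, 0.3168, 0.4578, 0.2432 → R0 = 1.6586
x·lx·mx: 0, 0, 1.2816, 0.9504, 1.8312, 1.216 → Σ = 5.2792
T = 5.2792 / 1.6586 = 3.182925… → 3.18

3.18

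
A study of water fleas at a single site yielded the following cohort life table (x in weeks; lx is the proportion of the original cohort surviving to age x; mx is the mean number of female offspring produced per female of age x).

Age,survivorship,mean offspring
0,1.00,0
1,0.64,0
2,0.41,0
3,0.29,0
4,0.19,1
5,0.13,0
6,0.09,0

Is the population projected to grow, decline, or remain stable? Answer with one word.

declining

R0 = Σ lx·mx = 0 + 0 + 0 + 0 + 0.19 + 0 + 0 = 0.19
R0 < 1, so the population is declining.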